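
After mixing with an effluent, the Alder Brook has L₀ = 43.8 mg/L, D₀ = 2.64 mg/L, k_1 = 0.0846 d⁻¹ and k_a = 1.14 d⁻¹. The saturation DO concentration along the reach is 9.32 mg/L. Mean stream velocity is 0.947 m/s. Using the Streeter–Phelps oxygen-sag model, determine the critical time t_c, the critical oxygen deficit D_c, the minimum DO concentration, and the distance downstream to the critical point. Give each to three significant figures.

With k_a/k_1 = 13.48 and 1 − D₀(k_a−k_1)/(k_1 L₀) = 0.2481,
t_c = ln(13.48 × 0.2481) / (1.14 − 0.0846) = ln(3.343) / 1.055 = 1.207/1.055 = 1.143 d.
D_c = (k_1/k_a) L₀ e^(−k_1 t_c) = (0.0846/1.14) × 43.8 × e^(−0.0846×1.143) = 0.07421 × 43.8 × 0.9078 = 2.951 mg/L.
Minimum DO = C_s − D_c = 9.32 − 2.951 = 6.369 mg/L.
x_c = v t_c = 0.947 m/s × 1.143 d × 86400 s/d = 93560 m ≈ 93.6 km.

t_c ≈ 1.14 d; D_c ≈ 2.95 mg/L; min DO ≈ 6.37 mg/L; x_c ≈ 93.6 km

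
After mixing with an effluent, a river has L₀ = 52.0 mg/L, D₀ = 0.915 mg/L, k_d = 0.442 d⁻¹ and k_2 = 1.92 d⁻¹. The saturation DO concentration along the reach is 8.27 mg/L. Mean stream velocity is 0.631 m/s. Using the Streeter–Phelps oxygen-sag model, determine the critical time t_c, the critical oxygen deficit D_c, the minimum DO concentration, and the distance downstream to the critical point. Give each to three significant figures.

t_c = [1/(k_2−k_d)] ln[(k_2/k_d)(1 − D₀(k_2−k_d)/(k_d L₀))]
= [1/(1.92−0.442)] ln[(1.92/0.442)(1 − 0.915×1.478/(0.442×52.0))]
= (1/1.478) ln[4.344 × 0.9412] = 0.6766 × ln(4.088) = 0.6766 × 1.408 = 0.9527 d.
D_c = (k_d/k_2) L₀ e^(−k_d t_c) = (0.442/1.92) × 52.0 × e^(−0.442×0.9527) = 0.2302 × 52.0 × 0.6563 = 7.857 mg/L.
Minimum DO = C_s − D_c = 8.27 − 7.857 = 0.4133 mg/L.
x_c = v t_c = 0.631 m/s × 0.9527 d × 86400 s/d = 51940 m ≈ 51.9 km.

t_c ≈ 0.953 d; D_c ≈ 7.86 mg/L; min DO ≈ 0.413 mg/L; x_c ≈ 51.9 km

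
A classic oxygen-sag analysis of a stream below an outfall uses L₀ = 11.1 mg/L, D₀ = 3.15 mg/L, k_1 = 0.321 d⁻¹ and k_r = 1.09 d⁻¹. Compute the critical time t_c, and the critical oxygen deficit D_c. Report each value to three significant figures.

With k_r/k_1 = 3.396 and 1 − D₀(k_r−k_1)/(k_1 L₀) = 0.3202,
t_c = ln(3.396 × 0.3202) / (1.09 − 0.321) = ln(1.087) / 0.7690 = 0.08355/0.7690 = 0.1086 d.
L(t_c) = L₀ e^(−k_1 t_c) = 11.1 × 0.9657 = 10.72 mg/L, and at the critical point k_r D_c = k_1 L, so D_c = (0.321/1.09) × 10.72 = 3.157 mg/L.

t_c ≈ 0.109 d; D_c ≈ 3.16 mg/L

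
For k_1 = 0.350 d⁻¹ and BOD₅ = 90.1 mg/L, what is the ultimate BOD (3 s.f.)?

L₀ ≈ 109 mg/L

BOD₅ = L₀(1 − e^(−5k_1)) ⇒ L₀ = BOD₅ / (1 − e^(−5×0.350))
= 90.1 / (1 − 0.1738) = 90.1 / 0.8262 = 109.1 mg/L.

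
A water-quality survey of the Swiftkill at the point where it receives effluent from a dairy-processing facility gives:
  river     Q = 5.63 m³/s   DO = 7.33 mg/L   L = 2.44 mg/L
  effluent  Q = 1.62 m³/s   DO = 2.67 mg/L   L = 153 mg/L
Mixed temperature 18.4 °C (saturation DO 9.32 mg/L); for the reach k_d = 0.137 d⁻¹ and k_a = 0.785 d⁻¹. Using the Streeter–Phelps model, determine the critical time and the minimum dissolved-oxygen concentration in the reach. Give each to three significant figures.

t_c ≈ 1.91 d; minimum DO ≈ 4.47 mg/L

Mixed DO = (5.63×7.33 + 1.62×2.67)/(5.63+1.62) = 45.59/7.250 = 6.289 mg/L.
Mixed L₀ = (5.63×2.44 + 1.62×153)/(7.250) = 261.6/7.250 = 36.08 mg/L.
Initial deficit D₀ = C_s − DO₀ = 9.32 − 6.289 = 3.031 mg/L.
t_c = (1/0.6480) ln[(0.785/0.137)(1 − 3.031×0.6480/(0.137×36.08))] = 1.543 × ln(3.453) = 1.912 d.
D_c = (0.137/0.785) × 36.08 × e^(−0.137×1.912) = 0.1745 × 36.08 × 0.7695 = 4.846 mg/L.
Minimum DO = 9.32 − 4.846 = 4.474 mg/L.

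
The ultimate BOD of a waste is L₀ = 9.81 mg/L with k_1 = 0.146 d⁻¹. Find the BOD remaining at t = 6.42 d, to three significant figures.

L ≈ 3.84 mg/L

L_t = L₀ e^(−k_1 t) = 9.81 × e^(−0.146×6.42) = 9.81 × 0.3917 = 3.842 mg/L.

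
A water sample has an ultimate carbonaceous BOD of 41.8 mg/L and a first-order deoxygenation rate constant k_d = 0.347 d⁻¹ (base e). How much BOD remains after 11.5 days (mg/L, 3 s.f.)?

L_t = L₀ e^(−k_d t) = 41.8 × e^(−0.347×11.5) = 41.8 × 0.01849 = 0.7729 mg/L.

L ≈ 0.773 mg/L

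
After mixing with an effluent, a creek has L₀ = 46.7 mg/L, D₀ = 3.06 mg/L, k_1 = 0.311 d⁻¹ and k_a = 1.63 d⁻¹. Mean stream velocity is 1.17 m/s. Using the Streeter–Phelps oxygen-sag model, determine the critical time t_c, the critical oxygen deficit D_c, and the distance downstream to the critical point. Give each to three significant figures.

t_c = [1/(k_a−k_1)] ln[(k_a/k_1)(1 − D₀(k_a−k_1)/(k_1 L₀))]
= [1/(1.63−0.311)] ln[(1.63/0.311)(1 − 3.06×1.319/(0.311×46.7))]
= (1/1.319) ln[5.241 × 0.7221] = 0.7582 × ln(3.785) = 0.7582 × 1.331 = 1.009 d.
D_c = (k_1/k_a) L₀ e^(−k_1 t_c) = (0.311/1.63) × 46.7 × e^(−0.311×1.009) = 0.1908 × 46.7 × 0.7307 = 6.510 mg/L.
x_c = v t_c = 1.17 m/s × 1.009 d × 86400 s/d = 102000 m ≈ 102 km.

t_c ≈ 1.01 d; D_c ≈ 6.51 mg/L; x_c ≈ 102 km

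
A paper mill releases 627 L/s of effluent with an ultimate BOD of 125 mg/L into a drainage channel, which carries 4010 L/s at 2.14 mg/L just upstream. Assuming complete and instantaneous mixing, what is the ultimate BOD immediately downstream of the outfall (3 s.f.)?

18.8 mg/L

Flow-weighted mixing: C = (Q_r C_r + Q_w C_w)/(Q_r + Q_w)
= (4010×2.14 + 627×125)/(4010 + 627) = 86960/4637 = 18.75 mg/L.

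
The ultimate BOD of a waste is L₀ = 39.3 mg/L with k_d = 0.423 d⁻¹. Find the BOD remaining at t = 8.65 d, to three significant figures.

L ≈ 1.01 mg/L

L_t = L₀ e^(−k_d t) = 39.3 × e^(−0.423×8.65) = 39.3 × 0.02576 = 1.012 mg/L.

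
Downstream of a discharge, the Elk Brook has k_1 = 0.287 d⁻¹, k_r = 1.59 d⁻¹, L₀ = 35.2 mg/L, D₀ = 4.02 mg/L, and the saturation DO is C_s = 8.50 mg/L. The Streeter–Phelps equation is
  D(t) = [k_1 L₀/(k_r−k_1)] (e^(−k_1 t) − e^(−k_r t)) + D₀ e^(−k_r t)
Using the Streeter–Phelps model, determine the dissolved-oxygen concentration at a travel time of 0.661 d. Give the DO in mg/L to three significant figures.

DO ≈ 3.39 mg/L

k_1 L₀/(k_r−k_1) = 0.287×35.2/(1.59−0.287) = 10.10/1.303 = 7.753 mg/L.
e^(−k_1 t) = e^(−0.287×0.6610) = 0.8272; e^(−k_r t) = e^(−1.59×0.6610) = 0.3496.
D = 7.753 × (0.8272 − 0.3496) + 4.02 × 0.3496 = 3.703 + 1.405 = 5.108 mg/L.
DO = C_s − D = 8.50 − 5.108 = 3.392 mg/L.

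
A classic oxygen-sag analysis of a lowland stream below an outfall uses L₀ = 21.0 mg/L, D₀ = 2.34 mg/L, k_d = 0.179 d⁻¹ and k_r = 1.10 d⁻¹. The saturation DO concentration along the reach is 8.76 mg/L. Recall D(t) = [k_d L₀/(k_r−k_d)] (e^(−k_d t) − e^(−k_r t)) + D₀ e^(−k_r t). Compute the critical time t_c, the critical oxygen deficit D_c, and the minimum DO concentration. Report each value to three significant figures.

t_c = [1/(k_r−k_d)] ln[(k_r/k_d)(1 − D₀(k_r−k_d)/(k_d L₀))]
= [1/(1.10−0.179)] ln[(1.10/0.179)(1 − 2.34×0.9210/(0.179×21.0))]
= (1/0.9210) ln[6.145 × 0.4267] = 1.086 × ln(2.622) = 1.086 × 0.9639 = 1.047 d.
L(t_c) = L₀ e^(−k_d t_c) = 21.0 × 0.8292 = 17.41 mg/L, and at the critical point k_r D_c = k_d L, so D_c = (0.179/1.10) × 17.41 = 2.833 mg/L.
Minimum DO = C_s − D_c = 8.76 − 2.833 = 5.927 mg/L.

t_c ≈ 1.05 d; D_c ≈ 2.83 mg/L; min DO ≈ 5.93 mg/L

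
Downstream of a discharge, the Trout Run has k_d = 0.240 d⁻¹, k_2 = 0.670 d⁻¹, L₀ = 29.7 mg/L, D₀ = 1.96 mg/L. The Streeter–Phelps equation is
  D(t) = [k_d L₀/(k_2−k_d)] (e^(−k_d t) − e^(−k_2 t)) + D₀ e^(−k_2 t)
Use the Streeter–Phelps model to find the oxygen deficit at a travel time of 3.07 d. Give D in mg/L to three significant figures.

D ≈ 6.07 mg/L

k_d L₀/(k_2−k_d) = 0.240×29.7/(0.670−0.240) = 7.128/0.4300 = 16.58 mg/L.
e^(−k_d t) = e^(−0.240×3.070) = 0.4786; e^(−k_2 t) = e^(−0.670×3.070) = 0.1278.
D = 16.58 × (0.4786 − 0.1278) + 1.96 × 0.1278 = 5.815 + 0.2506 = 6.066 mg/L.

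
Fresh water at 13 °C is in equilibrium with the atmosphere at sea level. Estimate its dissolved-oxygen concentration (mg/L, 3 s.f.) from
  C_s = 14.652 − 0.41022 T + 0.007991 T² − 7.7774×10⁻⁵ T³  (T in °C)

C_s = 14.652 − 0.41022×13 + 0.007991×13² − 7.7774×10⁻⁵×13³ = 10.50 mg/L.

C_s ≈ 10.5 mg/L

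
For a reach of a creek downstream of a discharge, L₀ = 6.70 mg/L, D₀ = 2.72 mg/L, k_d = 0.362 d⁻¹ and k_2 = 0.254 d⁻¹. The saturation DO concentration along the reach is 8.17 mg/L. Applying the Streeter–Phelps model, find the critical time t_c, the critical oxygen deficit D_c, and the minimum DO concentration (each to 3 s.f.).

With k_2/k_d = 0.7017 and 1 − D₀(k_2−k_d)/(k_d L₀) = 1.121,
t_c = ln(0.7017 × 1.121) / (0.254 − 0.362) = ln(0.7866) / -0.1080 = -0.2400/-0.1080 = 2.222 d.
D_c = (k_d/k_2) L₀ e^(−k_d t_c) = (0.362/0.254) × 6.70 × e^(−0.362×2.222) = 1.425 × 6.70 × 0.4474 = 4.272 mg/L.
Minimum DO = C_s − D_c = 8.17 − 4.272 = 3.898 mg/L.

t_c ≈ 2.22 d; D_c ≈ 4.27 mg/L; min DO ≈ 3.90 mg/L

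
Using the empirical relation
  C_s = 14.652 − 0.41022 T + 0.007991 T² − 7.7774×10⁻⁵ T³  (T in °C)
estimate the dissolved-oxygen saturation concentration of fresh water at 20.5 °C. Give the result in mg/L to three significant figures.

C_s ≈ 8.93 mg/L

C_s = 14.652 − 0.41022×20.5 + 0.007991×20.5² − 7.7774×10⁻⁵×20.5³ = 8.931 mg/L.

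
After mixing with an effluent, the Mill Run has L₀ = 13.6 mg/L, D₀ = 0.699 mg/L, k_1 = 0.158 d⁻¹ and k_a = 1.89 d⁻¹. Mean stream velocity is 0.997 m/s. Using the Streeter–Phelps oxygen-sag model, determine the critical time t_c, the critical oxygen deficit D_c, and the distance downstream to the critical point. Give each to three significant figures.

t_c ≈ 0.954 d; D_c ≈ 0.978 mg/L; x_c ≈ 82.2 km

t_c = [1/(k_a−k_1)] ln[(k_a/k_1)(1 − D₀(k_a−k_1)/(k_1 L₀))]
= [1/(1.89−0.158)] ln[(1.89/0.158)(1 − 0.699×1.732/(0.158×13.6))]
= (1/1.732) ln[11.96 × 0.4366] = 0.5774 × ln(5.222) = 0.5774 × 1.653 = 0.9544 d.
L(t_c) = L₀ e^(−k_1 t_c) = 13.6 × 0.8600 = 11.70 mg/L, and at the critical point k_a D_c = k_1 L, so D_c = (0.158/1.89) × 11.70 = 0.9778 mg/L.
x_c = v t_c = 0.997 m/s × 0.9544 d × 86400 s/d = 82210 m ≈ 82.2 km.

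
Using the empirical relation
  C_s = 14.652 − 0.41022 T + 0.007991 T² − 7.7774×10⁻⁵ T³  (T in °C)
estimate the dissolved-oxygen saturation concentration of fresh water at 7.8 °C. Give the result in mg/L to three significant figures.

C_s ≈ 11.9 mg/L

C_s = 14.652 − 0.41022×7.8 + 0.007991×7.8² − 7.7774×10⁻⁵×7.8³ = 11.90 mg/L.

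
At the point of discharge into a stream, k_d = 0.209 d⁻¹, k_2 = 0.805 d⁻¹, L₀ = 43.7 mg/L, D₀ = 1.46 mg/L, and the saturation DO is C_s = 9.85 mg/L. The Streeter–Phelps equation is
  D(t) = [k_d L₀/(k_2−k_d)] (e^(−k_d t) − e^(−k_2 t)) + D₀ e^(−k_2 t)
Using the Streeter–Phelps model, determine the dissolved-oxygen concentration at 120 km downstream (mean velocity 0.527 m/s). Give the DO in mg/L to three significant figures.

Travel time t = x/v = 120 km / (0.527 m/s) = 120000 m / 0.527 m/s = 227700 s = 2.635 d.
k_d L₀/(k_2−k_d) = 0.209×43.7/(0.805−0.209) = 9.133/0.5960 = 15.32 mg/L.
e^(−k_d t) = e^(−0.209×2.635) = 0.5765; e^(−k_2 t) = e^(−0.805×2.635) = 0.1198.
D = 15.32 × (0.5765 − 0.1198) + 1.46 × 0.1198 = 6.998 + 0.1750 = 7.173 mg/L.
DO = C_s − D = 9.85 − 7.173 = 2.677 mg/L.

DO ≈ 2.68 mg/L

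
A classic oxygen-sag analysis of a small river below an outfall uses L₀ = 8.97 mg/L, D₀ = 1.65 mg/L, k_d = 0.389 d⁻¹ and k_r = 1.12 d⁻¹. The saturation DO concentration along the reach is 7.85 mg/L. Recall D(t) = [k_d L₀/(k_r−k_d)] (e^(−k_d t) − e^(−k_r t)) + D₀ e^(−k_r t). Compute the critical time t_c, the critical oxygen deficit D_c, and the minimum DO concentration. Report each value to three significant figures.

At the critical point dD/dt = 0, so k_d L₀ e^(−k_d t) = k_r D. Substituting D(t) from the Streeter–Phelps equation and solving for t gives
t_c = ln[(k_r/k_d)(1 − D₀(k_r−k_d)/(k_d L₀))] / (k_r−k_d).
Here k_r−k_d = 0.7310 d⁻¹ and 1 − D₀(k_r−k_d)/(k_d L₀) = 1 − 1.65×0.7310/(0.389×8.97) = 0.6543, so
t_c = ln(2.879 × 0.6543) / 0.7310 = 0.6334 / 0.7310 = 0.8664 d.
L(t_c) = L₀ e^(−k_d t_c) = 8.97 × 0.7139 = 6.403 mg/L, and at the critical point k_r D_c = k_d L, so D_c = (0.389/1.12) × 6.403 = 2.224 mg/L.
Minimum DO = C_s − D_c = 7.85 − 2.224 = 5.626 mg/L.

t_c ≈ 0.866 d; D_c ≈ 2.22 mg/L; min DO ≈ 5.63 mg/L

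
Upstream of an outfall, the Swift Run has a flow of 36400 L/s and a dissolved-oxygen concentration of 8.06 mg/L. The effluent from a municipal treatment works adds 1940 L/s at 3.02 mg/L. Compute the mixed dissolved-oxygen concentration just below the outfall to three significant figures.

Flow-weighted mixing: C = (Q_r C_r + Q_w C_w)/(Q_r + Q_w)
= (36400×8.06 + 1940×3.02)/(36400 + 1940) = 299200/38340 = 7.805 mg/L.

7.80 mg/L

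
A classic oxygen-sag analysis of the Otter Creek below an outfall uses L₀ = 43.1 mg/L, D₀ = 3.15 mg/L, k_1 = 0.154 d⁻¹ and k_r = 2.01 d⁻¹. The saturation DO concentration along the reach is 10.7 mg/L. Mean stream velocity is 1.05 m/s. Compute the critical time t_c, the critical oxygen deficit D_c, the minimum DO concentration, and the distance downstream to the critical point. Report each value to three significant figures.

t_c ≈ 0.238 d; D_c ≈ 3.18 mg/L; min DO ≈ 7.52 mg/L; x_c ≈ 21.6 km

With k_r/k_1 = 13.05 and 1 − D₀(k_r−k_1)/(k_1 L₀) = 0.1192,
t_c = ln(13.05 × 0.1192) / (2.01 − 0.154) = ln(1.555) / 1.856 = 0.4418/1.856 = 0.2380 d.
D_c = (k_1/k_r) L₀ e^(−k_1 t_c) = (0.154/2.01) × 43.1 × e^(−0.154×0.2380) = 0.07662 × 43.1 × 0.9640 = 3.183 mg/L.
Minimum DO = C_s − D_c = 10.7 − 3.183 = 7.517 mg/L.
x_c = v t_c = 1.05 m/s × 0.2380 d × 86400 s/d = 21590 m ≈ 21.6 km.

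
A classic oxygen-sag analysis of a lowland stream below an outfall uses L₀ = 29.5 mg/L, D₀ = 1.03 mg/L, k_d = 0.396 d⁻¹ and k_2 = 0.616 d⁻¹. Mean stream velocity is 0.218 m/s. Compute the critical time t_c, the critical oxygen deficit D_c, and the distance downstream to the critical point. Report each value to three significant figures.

t_c ≈ 1.92 d; D_c ≈ 8.87 mg/L; x_c ≈ 36.2 km

At the critical point dD/dt = 0, so k_d L₀ e^(−k_d t) = k_2 D. Substituting D(t) from the Streeter–Phelps equation and solving for t gives
t_c = ln[(k_2/k_d)(1 − D₀(k_2−k_d)/(k_d L₀))] / (k_2−k_d).
Here k_2−k_d = 0.2200 d⁻¹ and 1 − D₀(k_2−k_d)/(k_d L₀) = 1 − 1.03×0.2200/(0.396×29.5) = 0.9806, so
t_c = ln(1.556 × 0.9806) / 0.2200 = 0.4222 / 0.2200 = 1.919 d.
D_c = (k_d/k_2) L₀ e^(−k_d t_c) = (0.396/0.616) × 29.5 × e^(−0.396×1.919) = 0.6429 × 29.5 × 0.4676 = 8.869 mg/L.
x_c = v t_c = 0.218 m/s × 1.919 d × 86400 s/d = 36150 m ≈ 36.2 km.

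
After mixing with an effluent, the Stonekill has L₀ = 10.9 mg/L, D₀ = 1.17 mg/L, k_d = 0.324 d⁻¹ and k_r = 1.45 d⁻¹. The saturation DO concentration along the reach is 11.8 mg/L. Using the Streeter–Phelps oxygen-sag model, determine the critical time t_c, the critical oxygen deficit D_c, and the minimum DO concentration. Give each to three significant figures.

t_c ≈ 0.916 d; D_c ≈ 1.81 mg/L; min DO ≈ 9.99 mg/L

t_c = [1/(k_r−k_d)] ln[(k_r/k_d)(1 − D₀(k_r−k_d)/(k_d L₀))]
= [1/(1.45−0.324)] ln[(1.45/0.324)(1 − 1.17×1.126/(0.324×10.9))]
= (1/1.126) ln[4.475 × 0.6270] = 0.8881 × ln(2.806) = 0.8881 × 1.032 = 0.9163 d.
L(t_c) = L₀ e^(−k_d t_c) = 10.9 × 0.7431 = 8.100 mg/L, and at the critical point k_r D_c = k_d L, so D_c = (0.324/1.45) × 8.100 = 1.810 mg/L.
Minimum DO = C_s − D_c = 11.8 − 1.810 = 9.990 mg/L.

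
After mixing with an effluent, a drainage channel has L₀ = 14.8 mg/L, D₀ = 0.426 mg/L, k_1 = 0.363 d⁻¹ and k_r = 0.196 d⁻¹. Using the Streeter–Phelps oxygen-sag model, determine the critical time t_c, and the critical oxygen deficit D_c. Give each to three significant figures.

t_c ≈ 3.61 d; D_c ≈ 7.39 mg/L

With k_r/k_1 = 0.5399 and 1 − D₀(k_r−k_1)/(k_1 L₀) = 1.013,
t_c = ln(0.5399 × 1.013) / (0.196 − 0.363) = ln(0.5471) / -0.1670 = -0.6031/-0.1670 = 3.612 d.
L(t_c) = L₀ e^(−k_1 t_c) = 14.8 × 0.2695 = 3.989 mg/L, and at the critical point k_r D_c = k_1 L, so D_c = (0.363/0.196) × 3.989 = 7.388 mg/L.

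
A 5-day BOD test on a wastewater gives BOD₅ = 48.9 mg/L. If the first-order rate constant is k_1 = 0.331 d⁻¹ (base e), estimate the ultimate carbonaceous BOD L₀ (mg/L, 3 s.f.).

L₀ ≈ 60.5 mg/L

BOD₅ = L₀(1 − e^(−5k_1)) ⇒ L₀ = BOD₅ / (1 − e^(−5×0.331))
= 48.9 / (1 − 0.1911) = 48.9 / 0.8089 = 60.45 mg/L.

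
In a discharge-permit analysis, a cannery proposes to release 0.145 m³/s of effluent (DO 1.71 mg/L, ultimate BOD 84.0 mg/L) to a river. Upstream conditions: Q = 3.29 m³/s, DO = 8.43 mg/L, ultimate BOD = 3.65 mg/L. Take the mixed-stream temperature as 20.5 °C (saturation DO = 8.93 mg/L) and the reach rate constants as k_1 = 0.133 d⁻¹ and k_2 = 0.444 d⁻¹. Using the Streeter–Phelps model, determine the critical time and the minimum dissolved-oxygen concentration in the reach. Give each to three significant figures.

t_c ≈ 2.91 d; minimum DO ≈ 7.50 mg/L

Mixed DO = (3.29×8.43 + 0.145×1.71)/(3.29+0.145) = 27.98/3.435 = 8.146 mg/L.
Mixed L₀ = (3.29×3.65 + 0.145×84.0)/(3.435) = 24.19/3.435 = 7.042 mg/L.
Initial deficit D₀ = C_s − DO₀ = 8.93 − 8.146 = 0.7837 mg/L.
t_c = (1/0.3110) ln[(0.444/0.133)(1 − 0.7837×0.3110/(0.133×7.042))] = 3.215 × ln(2.470) = 2.907 d.
D_c = (0.133/0.444) × 7.042 × e^(−0.133×2.907) = 0.2995 × 7.042 × 0.6793 = 1.433 mg/L.
Minimum DO = 8.93 − 1.433 = 7.497 mg/L.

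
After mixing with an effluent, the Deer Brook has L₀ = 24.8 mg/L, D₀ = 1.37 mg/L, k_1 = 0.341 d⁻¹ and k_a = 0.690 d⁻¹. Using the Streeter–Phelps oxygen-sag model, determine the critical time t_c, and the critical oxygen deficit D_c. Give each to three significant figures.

t_c ≈ 1.85 d; D_c ≈ 6.52 mg/L

At the critical point dD/dt = 0, so k_1 L₀ e^(−k_1 t) = k_a D. Substituting D(t) from the Streeter–Phelps equation and solving for t gives
t_c = ln[(k_a/k_1)(1 − D₀(k_a−k_1)/(k_1 L₀))] / (k_a−k_1).
Here k_a−k_1 = 0.3490 d⁻¹ and 1 − D₀(k_a−k_1)/(k_1 L₀) = 1 − 1.37×0.3490/(0.341×24.8) = 0.9435, so
t_c = ln(2.023 × 0.9435) / 0.3490 = 0.6466 / 0.3490 = 1.853 d.
L(t_c) = L₀ e^(−k_1 t_c) = 24.8 × 0.5316 = 13.18 mg/L, and at the critical point k_a D_c = k_1 L, so D_c = (0.341/0.690) × 13.18 = 6.516 mg/L.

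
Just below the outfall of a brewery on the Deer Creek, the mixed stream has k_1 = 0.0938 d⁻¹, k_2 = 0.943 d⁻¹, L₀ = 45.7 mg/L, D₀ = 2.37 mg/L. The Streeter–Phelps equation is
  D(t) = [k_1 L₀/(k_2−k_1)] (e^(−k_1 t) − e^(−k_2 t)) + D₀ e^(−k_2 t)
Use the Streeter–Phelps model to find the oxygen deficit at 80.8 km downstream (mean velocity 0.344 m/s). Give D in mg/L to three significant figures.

D ≈ 3.71 mg/L

Travel time t = x/v = 80.8 km / (0.344 m/s) = 80800 m / 0.344 m/s = 234900 s = 2.719 d.
k_1 L₀/(k_2−k_1) = 0.0938×45.7/(0.943−0.0938) = 4.287/0.8492 = 5.048 mg/L.
e^(−k_1 t) = e^(−0.0938×2.719) = 0.7749; e^(−k_2 t) = e^(−0.943×2.719) = 0.07703.
D = 5.048 × (0.7749 − 0.07703) + 2.37 × 0.07703 = 3.523 + 0.1826 = 3.705 mg/L.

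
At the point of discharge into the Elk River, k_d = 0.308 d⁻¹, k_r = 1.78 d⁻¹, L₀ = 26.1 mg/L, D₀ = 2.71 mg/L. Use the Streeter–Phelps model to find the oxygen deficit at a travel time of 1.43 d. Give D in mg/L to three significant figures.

k_d L₀/(k_r−k_d) = 0.308×26.1/(1.78−0.308) = 8.039/1.472 = 5.461 mg/L.
e^(−k_d t) = e^(−0.308×1.430) = 0.6438; e^(−k_r t) = e^(−1.78×1.430) = 0.07844.
D = 5.461 × (0.6438 − 0.07844) + 2.71 × 0.07844 = 3.087 + 0.2126 = 3.300 mg/L.

D ≈ 3.30 mg/L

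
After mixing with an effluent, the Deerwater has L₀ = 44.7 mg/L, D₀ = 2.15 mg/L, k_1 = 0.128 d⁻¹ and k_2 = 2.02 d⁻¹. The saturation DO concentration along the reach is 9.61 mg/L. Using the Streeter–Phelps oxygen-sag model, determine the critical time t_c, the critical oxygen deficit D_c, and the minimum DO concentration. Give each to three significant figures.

t_c ≈ 0.802 d; D_c ≈ 2.56 mg/L; min DO ≈ 7.05 mg/L

With k_2/k_1 = 15.78 and 1 − D₀(k_2−k_1)/(k_1 L₀) = 0.2890,
t_c = ln(15.78 × 0.2890) / (2.02 − 0.128) = ln(4.561) / 1.892 = 1.518/1.892 = 0.8021 d.
L(t_c) = L₀ e^(−k_1 t_c) = 44.7 × 0.9024 = 40.34 mg/L, and at the critical point k_2 D_c = k_1 L, so D_c = (0.128/2.02) × 40.34 = 2.556 mg/L.
Minimum DO = C_s − D_c = 9.61 − 2.556 = 7.054 mg/L.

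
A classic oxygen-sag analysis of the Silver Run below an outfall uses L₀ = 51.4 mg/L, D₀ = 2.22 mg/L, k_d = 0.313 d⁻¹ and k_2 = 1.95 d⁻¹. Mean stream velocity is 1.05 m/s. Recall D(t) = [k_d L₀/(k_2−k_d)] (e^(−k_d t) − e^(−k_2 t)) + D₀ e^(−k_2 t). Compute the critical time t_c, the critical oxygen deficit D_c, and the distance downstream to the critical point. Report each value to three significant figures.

t_c = [1/(k_2−k_d)] ln[(k_2/k_d)(1 − D₀(k_2−k_d)/(k_d L₀))]
= [1/(1.95−0.313)] ln[(1.95/0.313)(1 − 2.22×1.637/(0.313×51.4))]
= (1/1.637) ln[6.230 × 0.7741] = 0.6109 × ln(4.823) = 0.6109 × 1.573 = 0.9611 d.
D_c = (k_d/k_2) L₀ e^(−k_d t_c) = (0.313/1.95) × 51.4 × e^(−0.313×0.9611) = 0.1605 × 51.4 × 0.7402 = 6.107 mg/L.
x_c = v t_c = 1.05 m/s × 0.9611 d × 86400 s/d = 87190 m ≈ 87.2 km.

t_c ≈ 0.961 d; D_c ≈ 6.11 mg/L; x_c ≈ 87.2 km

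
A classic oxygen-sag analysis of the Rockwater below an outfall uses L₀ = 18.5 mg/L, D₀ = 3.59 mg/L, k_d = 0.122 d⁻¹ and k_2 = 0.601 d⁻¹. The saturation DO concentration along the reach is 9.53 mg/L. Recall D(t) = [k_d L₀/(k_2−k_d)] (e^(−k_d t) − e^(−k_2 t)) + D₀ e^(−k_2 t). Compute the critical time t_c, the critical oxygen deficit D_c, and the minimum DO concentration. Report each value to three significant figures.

t_c ≈ 0.333 d; D_c ≈ 3.61 mg/L; min DO ≈ 5.92 mg/L

With k_2/k_d = 4.926 and 1 − D₀(k_2−k_d)/(k_d L₀) = 0.2381,
t_c = ln(4.926 × 0.2381) / (0.601 − 0.122) = ln(1.173) / 0.4790 = 0.1595/0.4790 = 0.3330 d.
D_c = (k_d/k_2) L₀ e^(−k_d t_c) = (0.122/0.601) × 18.5 × e^(−0.122×0.3330) = 0.2030 × 18.5 × 0.9602 = 3.606 mg/L.
Minimum DO = C_s − D_c = 9.53 − 3.606 = 5.924 mg/L.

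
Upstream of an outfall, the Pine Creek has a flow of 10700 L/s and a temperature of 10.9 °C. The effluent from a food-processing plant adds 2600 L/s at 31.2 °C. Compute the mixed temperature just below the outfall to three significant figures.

14.9 °C

Flow-weighted mixing: C = (Q_r C_r + Q_w C_w)/(Q_r + Q_w)
= (10700×10.9 + 2600×31.2)/(10700 + 2600) = 197800/13300 = 14.87 °C.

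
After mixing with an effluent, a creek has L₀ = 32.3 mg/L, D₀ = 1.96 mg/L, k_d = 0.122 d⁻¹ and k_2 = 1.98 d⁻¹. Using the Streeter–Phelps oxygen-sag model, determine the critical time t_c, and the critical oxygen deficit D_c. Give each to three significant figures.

t_c = [1/(k_2−k_d)] ln[(k_2/k_d)(1 − D₀(k_2−k_d)/(k_d L₀))]
= [1/(1.98−0.122)] ln[(1.98/0.122)(1 − 1.96×1.858/(0.122×32.3))]
= (1/1.858) ln[16.23 × 0.07586] = 0.5382 × ln(1.231) = 0.5382 × 0.2079 = 0.1119 d.
L(t_c) = L₀ e^(−k_d t_c) = 32.3 × 0.9864 = 31.86 mg/L, and at the critical point k_2 D_c = k_d L, so D_c = (0.122/1.98) × 31.86 = 1.963 mg/L.

t_c ≈ 0.112 d; D_c ≈ 1.96 mg/L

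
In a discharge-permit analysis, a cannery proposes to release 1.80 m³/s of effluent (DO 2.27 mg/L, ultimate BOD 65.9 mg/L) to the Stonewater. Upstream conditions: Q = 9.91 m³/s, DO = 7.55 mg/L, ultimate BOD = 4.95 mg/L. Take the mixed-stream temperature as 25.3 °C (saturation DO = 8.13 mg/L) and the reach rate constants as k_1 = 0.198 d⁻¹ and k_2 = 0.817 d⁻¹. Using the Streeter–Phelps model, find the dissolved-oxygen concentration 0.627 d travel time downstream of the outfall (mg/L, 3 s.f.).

DO ≈ 5.99 mg/L

Mixed DO = (9.91×7.55 + 1.80×2.27)/(9.91+1.80) = 78.91/11.71 = 6.738 mg/L.
Mixed L₀ = (9.91×4.95 + 1.80×65.9)/(11.71) = 167.7/11.71 = 14.32 mg/L.
Initial deficit D₀ = C_s − DO₀ = 8.13 − 6.738 = 1.392 mg/L.
D(0.627) = [0.198×14.32/(0.817−0.198)](e^(−0.198×0.627) − e^(−0.817×0.627)) + 1.392 e^(−0.817×0.627)
= 4.580 × (0.8833 − 0.5991) + 1.392 × 0.5991 = 2.135 mg/L.
DO = 8.13 − 2.135 = 5.995 mg/L.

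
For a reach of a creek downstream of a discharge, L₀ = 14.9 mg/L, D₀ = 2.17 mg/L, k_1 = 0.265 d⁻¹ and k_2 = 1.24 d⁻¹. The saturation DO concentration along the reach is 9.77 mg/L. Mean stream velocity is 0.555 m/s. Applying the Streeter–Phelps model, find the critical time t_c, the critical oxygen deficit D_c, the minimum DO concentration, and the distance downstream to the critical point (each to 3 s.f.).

With k_2/k_1 = 4.679 and 1 − D₀(k_2−k_1)/(k_1 L₀) = 0.4642,
t_c = ln(4.679 × 0.4642) / (1.24 − 0.265) = ln(2.172) / 0.9750 = 0.7756/0.9750 = 0.7955 d.
L(t_c) = L₀ e^(−k_1 t_c) = 14.9 × 0.8099 = 12.07 mg/L, and at the critical point k_2 D_c = k_1 L, so D_c = (0.265/1.24) × 12.07 = 2.579 mg/L.
Minimum DO = C_s − D_c = 9.77 − 2.579 = 7.191 mg/L.
x_c = v t_c = 0.555 m/s × 0.7955 d × 86400 s/d = 38150 m ≈ 38.1 km.

t_c ≈ 0.796 d; D_c ≈ 2.58 mg/L; min DO ≈ 7.19 mg/L; x_c ≈ 38.1 km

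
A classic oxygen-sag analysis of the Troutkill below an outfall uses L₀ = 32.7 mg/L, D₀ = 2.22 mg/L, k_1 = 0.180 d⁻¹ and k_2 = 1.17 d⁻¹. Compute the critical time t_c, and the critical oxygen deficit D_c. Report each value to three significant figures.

t_c ≈ 1.42 d; D_c ≈ 3.90 mg/L

t_c = [1/(k_2−k_1)] ln[(k_2/k_1)(1 − D₀(k_2−k_1)/(k_1 L₀))]
= [1/(1.17−0.180)] ln[(1.17/0.180)(1 − 2.22×0.9900/(0.180×32.7))]
= (1/0.9900) ln[6.500 × 0.6266] = 1.010 × ln(4.073) = 1.010 × 1.404 = 1.419 d.
D_c = (k_1/k_2) L₀ e^(−k_1 t_c) = (0.180/1.17) × 32.7 × e^(−0.180×1.419) = 0.1538 × 32.7 × 0.7747 = 3.897 mg/L.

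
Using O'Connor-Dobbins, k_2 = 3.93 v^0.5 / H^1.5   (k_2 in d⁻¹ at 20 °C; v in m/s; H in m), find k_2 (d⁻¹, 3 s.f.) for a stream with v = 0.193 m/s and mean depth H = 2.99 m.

k_2 = 3.93 × 0.193^0.5 / 2.99^1.5 = 3.93 × 0.4393 / 5.170 = 0.3339 d⁻¹.

k_2 ≈ 0.334 d⁻¹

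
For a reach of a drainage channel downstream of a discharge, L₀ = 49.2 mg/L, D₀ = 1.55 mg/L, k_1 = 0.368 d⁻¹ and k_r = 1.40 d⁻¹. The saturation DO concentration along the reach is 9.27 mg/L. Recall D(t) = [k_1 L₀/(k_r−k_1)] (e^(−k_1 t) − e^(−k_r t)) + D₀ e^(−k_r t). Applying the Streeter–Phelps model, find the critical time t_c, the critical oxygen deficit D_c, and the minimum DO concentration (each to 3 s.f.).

With k_r/k_1 = 3.804 and 1 − D₀(k_r−k_1)/(k_1 L₀) = 0.9117,
t_c = ln(3.804 × 0.9117) / (1.40 − 0.368) = ln(3.468) / 1.032 = 1.244/1.032 = 1.205 d.
D_c = (k_1/k_r) L₀ e^(−k_1 t_c) = (0.368/1.40) × 49.2 × e^(−0.368×1.205) = 0.2629 × 49.2 × 0.6418 = 8.300 mg/L.
Minimum DO = C_s − D_c = 9.27 − 8.300 = 0.9698 mg/L.

t_c ≈ 1.21 d; D_c ≈ 8.30 mg/L; min DO ≈ 0.970 mg/L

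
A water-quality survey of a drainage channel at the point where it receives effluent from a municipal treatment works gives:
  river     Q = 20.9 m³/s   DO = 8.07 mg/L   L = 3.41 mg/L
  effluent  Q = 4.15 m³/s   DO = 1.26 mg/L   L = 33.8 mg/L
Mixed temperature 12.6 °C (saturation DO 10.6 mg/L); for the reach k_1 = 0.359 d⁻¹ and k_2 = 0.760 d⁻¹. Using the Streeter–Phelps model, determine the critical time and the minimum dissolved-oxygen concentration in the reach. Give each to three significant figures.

Mixed DO = (20.9×8.07 + 4.15×1.26)/(20.9+4.15) = 173.9/25.05 = 6.942 mg/L.
Mixed L₀ = (20.9×3.41 + 4.15×33.8)/(25.05) = 211.5/25.05 = 8.445 mg/L.
Initial deficit D₀ = C_s − DO₀ = 10.6 − 6.942 = 3.658 mg/L.
t_c = (1/0.4010) ln[(0.760/0.359)(1 − 3.658×0.4010/(0.359×8.445))] = 2.494 × ln(1.093) = 0.2209 d.
D_c = (0.359/0.760) × 8.445 × e^(−0.359×0.2209) = 0.4724 × 8.445 × 0.9238 = 3.685 mg/L.
Minimum DO = 10.6 − 3.685 = 6.915 mg/L.

t_c ≈ 0.221 d; minimum DO ≈ 6.92 mg/L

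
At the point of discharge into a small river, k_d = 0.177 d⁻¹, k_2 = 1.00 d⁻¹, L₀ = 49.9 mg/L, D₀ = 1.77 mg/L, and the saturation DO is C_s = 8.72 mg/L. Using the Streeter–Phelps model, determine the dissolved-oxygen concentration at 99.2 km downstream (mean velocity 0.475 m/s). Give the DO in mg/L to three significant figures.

Travel time t = x/v = 99.2 km / (0.475 m/s) = 99200 m / 0.475 m/s = 208800 s = 2.417 d.
k_d L₀/(k_2−k_d) = 0.177×49.9/(1.00−0.177) = 8.832/0.8230 = 10.73 mg/L.
e^(−k_d t) = e^(−0.177×2.417) = 0.6519; e^(−k_2 t) = e^(−1.00×2.417) = 0.08918.
D = 10.73 × (0.6519 − 0.08918) + 1.77 × 0.08918 = 6.039 + 0.1578 = 6.197 mg/L.
DO = C_s − D = 8.72 − 6.197 = 2.523 mg/L.

DO ≈ 2.52 mg/L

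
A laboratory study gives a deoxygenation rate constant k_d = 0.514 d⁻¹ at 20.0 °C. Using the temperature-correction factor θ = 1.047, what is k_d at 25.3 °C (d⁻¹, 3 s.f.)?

k_d ≈ 0.656 d⁻¹

k_d(T₂) = k_d(T₁) · θ^(T₂−T₁) = 0.514 × 1.047^(25.3−20.0)
= 0.514 × 1.047^5.30 = 0.514 × 1.276 = 0.6557 d⁻¹.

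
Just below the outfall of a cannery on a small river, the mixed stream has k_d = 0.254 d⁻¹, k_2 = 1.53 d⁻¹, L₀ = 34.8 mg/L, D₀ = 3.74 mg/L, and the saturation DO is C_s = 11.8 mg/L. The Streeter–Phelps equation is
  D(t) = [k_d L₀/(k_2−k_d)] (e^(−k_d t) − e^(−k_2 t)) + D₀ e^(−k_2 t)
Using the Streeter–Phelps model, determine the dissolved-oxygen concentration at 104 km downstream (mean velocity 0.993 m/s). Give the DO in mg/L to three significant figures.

DO ≈ 7.21 mg/L

Travel time t = x/v = 104 km / (0.993 m/s) = 104000 m / 0.993 m/s = 104700 s = 1.212 d.
k_d L₀/(k_2−k_d) = 0.254×34.8/(1.53−0.254) = 8.839/1.276 = 6.927 mg/L.
e^(−k_d t) = e^(−0.254×1.212) = 0.7350; e^(−k_2 t) = e^(−1.53×1.212) = 0.1565.
D = 6.927 × (0.7350 − 0.1565) + 3.74 × 0.1565 = 4.007 + 0.5853 = 4.593 mg/L.
DO = C_s − D = 11.8 − 4.593 = 7.207 mg/L.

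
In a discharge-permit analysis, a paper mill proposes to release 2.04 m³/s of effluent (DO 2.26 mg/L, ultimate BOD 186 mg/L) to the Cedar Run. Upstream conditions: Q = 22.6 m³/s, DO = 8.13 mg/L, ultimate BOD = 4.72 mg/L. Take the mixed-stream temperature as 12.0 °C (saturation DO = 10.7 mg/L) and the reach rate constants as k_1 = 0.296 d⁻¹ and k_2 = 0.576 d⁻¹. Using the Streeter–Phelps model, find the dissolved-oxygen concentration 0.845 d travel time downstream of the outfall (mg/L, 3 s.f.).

Mixed DO = (22.6×8.13 + 2.04×2.26)/(22.6+2.04) = 188.3/24.64 = 7.644 mg/L.
Mixed L₀ = (22.6×4.72 + 2.04×186)/(24.64) = 486.1/24.64 = 19.73 mg/L.
Initial deficit D₀ = C_s − DO₀ = 10.7 − 7.644 = 3.056 mg/L.
D(0.845) = [0.296×19.73/(0.576−0.296)](e^(−0.296×0.845) − e^(−0.576×0.845)) + 3.056 e^(−0.576×0.845)
= 20.86 × (0.7787 − 0.6146) + 3.056 × 0.6146 = 5.300 mg/L.
DO = 10.7 − 5.300 = 5.400 mg/L.

DO ≈ 5.40 mg/L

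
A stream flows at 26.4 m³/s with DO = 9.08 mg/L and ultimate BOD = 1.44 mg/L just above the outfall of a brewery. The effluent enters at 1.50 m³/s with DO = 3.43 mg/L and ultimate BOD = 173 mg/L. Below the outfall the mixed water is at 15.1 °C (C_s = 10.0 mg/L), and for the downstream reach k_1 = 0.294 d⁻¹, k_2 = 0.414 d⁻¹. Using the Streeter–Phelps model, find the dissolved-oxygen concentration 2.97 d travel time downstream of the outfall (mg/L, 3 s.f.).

DO ≈ 6.37 mg/L

Mixed DO = (26.4×9.08 + 1.50×3.43)/(26.4+1.50) = 244.9/27.90 = 8.776 mg/L.
Mixed L₀ = (26.4×1.44 + 1.50×173)/(27.90) = 297.5/27.90 = 10.66 mg/L.
Initial deficit D₀ = C_s − DO₀ = 10.0 − 8.776 = 1.224 mg/L.
D(2.97) = [0.294×10.66/(0.414−0.294)](e^(−0.294×2.97) − e^(−0.414×2.97)) + 1.224 e^(−0.414×2.97)
= 26.13 × (0.4176 − 0.2924) + 1.224 × 0.2924 = 3.629 mg/L.
DO = 10.0 − 3.629 = 6.371 mg/L.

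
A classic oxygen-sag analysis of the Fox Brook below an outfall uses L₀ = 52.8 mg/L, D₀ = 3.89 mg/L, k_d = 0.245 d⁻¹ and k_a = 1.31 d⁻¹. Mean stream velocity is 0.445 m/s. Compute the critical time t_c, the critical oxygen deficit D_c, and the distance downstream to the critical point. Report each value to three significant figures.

t_c ≈ 1.21 d; D_c ≈ 7.34 mg/L; x_c ≈ 46.6 km

t_c = [1/(k_a−k_d)] ln[(k_a/k_d)(1 − D₀(k_a−k_d)/(k_d L₀))]
= [1/(1.31−0.245)] ln[(1.31/0.245)(1 − 3.89×1.065/(0.245×52.8))]
= (1/1.065) ln[5.347 × 0.6797] = 0.9390 × ln(3.635) = 0.9390 × 1.290 = 1.212 d.
D_c = (k_d/k_a) L₀ e^(−k_d t_c) = (0.245/1.31) × 52.8 × e^(−0.245×1.212) = 0.1870 × 52.8 × 0.7431 = 7.338 mg/L.
x_c = v t_c = 0.445 m/s × 1.212 d × 86400 s/d = 46590 m ≈ 46.6 km.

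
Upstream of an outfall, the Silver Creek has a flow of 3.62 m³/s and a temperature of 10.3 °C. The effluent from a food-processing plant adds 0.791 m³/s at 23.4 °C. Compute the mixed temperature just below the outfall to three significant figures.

12.6 °C

Flow-weighted mixing: C = (Q_r C_r + Q_w C_w)/(Q_r + Q_w)
= (3.62×10.3 + 0.791×23.4)/(3.62 + 0.791) = 55.80/4.411 = 12.65 °C.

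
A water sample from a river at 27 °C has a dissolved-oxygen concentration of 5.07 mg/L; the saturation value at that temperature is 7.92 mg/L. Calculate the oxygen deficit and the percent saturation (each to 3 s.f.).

D = C_s − C = 7.92 − 5.07 = 2.85 mg/L.
% saturation = 5.07/7.92 × 100 = 64.0 %.

D ≈ 2.85 mg/L; 64.0 % saturation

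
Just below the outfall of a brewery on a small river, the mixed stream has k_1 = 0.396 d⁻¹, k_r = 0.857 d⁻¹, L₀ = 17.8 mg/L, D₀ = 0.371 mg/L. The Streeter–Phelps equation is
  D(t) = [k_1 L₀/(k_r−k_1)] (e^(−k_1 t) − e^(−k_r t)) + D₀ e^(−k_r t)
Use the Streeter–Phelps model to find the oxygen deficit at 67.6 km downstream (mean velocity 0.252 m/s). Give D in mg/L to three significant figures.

D ≈ 3.43 mg/L

Travel time t = x/v = 67.6 km / (0.252 m/s) = 67600 m / 0.252 m/s = 268300 s = 3.105 d.
k_1 L₀/(k_r−k_1) = 0.396×17.8/(0.857−0.396) = 7.049/0.4610 = 15.29 mg/L.
e^(−k_1 t) = e^(−0.396×3.105) = 0.2924; e^(−k_r t) = e^(−0.857×3.105) = 0.06989.
D = 15.29 × (0.2924 − 0.06989) + 0.371 × 0.06989 = 3.403 + 0.02593 = 3.429 mg/L.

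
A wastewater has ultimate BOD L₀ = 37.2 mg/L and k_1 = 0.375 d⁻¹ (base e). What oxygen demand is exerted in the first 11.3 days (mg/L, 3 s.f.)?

y_t = L₀(1 − e^(−k_1 t)) = 37.2 × (1 − e^(−0.375×11.3))
= 37.2 × (1 − 0.01444) = 37.2 × 0.9856 = 36.66 mg/L.

y ≈ 36.7 mg/L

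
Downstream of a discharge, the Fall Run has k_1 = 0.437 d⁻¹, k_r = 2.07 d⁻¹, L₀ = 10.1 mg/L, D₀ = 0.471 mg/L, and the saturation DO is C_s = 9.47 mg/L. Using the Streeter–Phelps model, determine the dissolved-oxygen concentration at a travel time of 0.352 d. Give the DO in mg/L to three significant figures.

DO ≈ 8.23 mg/L

k_1 L₀/(k_r−k_1) = 0.437×10.1/(2.07−0.437) = 4.414/1.633 = 2.703 mg/L.
e^(−k_1 t) = e^(−0.437×0.3520) = 0.8574; e^(−k_r t) = e^(−2.07×0.3520) = 0.4826.
D = 2.703 × (0.8574 − 0.4826) + 0.471 × 0.4826 = 1.013 + 0.2273 = 1.240 mg/L.
DO = C_s − D = 9.47 − 1.240 = 8.230 mg/L.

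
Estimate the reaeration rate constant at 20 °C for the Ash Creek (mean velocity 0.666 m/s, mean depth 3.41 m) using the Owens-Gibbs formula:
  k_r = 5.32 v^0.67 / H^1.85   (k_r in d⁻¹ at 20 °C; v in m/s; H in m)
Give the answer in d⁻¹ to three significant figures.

k_r = 5.32 × 0.666^0.67 / 3.41^1.85 = 5.32 × 0.7616 / 9.674 = 0.4188 d⁻¹.

k_r ≈ 0.419 d⁻¹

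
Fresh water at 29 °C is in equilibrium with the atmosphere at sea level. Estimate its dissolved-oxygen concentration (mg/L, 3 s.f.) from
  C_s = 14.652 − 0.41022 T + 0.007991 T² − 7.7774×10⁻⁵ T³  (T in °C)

C_s ≈ 7.58 mg/L

C_s = 14.652 − 0.41022×29 + 0.007991×29² − 7.7774×10⁻⁵×29³ = 7.579 mg/L.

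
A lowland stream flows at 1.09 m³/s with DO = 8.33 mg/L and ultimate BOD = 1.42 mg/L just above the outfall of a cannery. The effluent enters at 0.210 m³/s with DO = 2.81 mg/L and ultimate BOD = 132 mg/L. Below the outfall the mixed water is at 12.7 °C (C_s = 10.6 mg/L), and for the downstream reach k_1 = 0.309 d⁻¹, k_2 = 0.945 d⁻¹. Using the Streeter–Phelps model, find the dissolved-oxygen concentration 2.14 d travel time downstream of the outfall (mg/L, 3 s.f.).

DO ≈ 5.98 mg/L

Mixed DO = (1.09×8.33 + 0.210×2.81)/(1.09+0.210) = 9.670/1.300 = 7.438 mg/L.
Mixed L₀ = (1.09×1.42 + 0.210×132)/(1.300) = 29.27/1.300 = 22.51 mg/L.
Initial deficit D₀ = C_s − DO₀ = 10.6 − 7.438 = 3.162 mg/L.
D(2.14) = [0.309×22.51/(0.945−0.309)](e^(−0.309×2.14) − e^(−0.945×2.14)) + 3.162 e^(−0.945×2.14)
= 10.94 × (0.5162 − 0.1324) + 3.162 × 0.1324 = 4.617 mg/L.
DO = 10.6 − 4.617 = 5.983 mg/L.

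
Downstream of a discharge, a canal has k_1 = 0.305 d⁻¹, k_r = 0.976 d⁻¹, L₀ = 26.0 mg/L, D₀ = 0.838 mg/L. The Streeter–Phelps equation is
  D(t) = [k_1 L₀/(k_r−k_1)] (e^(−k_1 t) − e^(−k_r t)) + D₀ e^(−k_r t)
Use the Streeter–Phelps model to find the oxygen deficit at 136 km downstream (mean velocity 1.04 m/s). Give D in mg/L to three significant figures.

D ≈ 4.94 mg/L

Travel time t = x/v = 136 km / (1.04 m/s) = 136000 m / 1.04 m/s = 130800 s = 1.514 d.
k_1 L₀/(k_r−k_1) = 0.305×26.0/(0.976−0.305) = 7.930/0.6710 = 11.82 mg/L.
e^(−k_1 t) = e^(−0.305×1.514) = 0.6303; e^(−k_r t) = e^(−0.976×1.514) = 0.2283.
D = 11.82 × (0.6303 − 0.2283) + 0.838 × 0.2283 = 4.751 + 0.1913 = 4.942 mg/L.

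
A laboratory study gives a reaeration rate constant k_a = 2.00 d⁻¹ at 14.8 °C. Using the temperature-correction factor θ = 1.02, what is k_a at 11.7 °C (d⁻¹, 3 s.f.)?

k_a(T₂) = k_a(T₁) · θ^(T₂−T₁) = 2.00 × 1.02^(11.7−14.8)
= 2.00 × 1.02^-3.10 = 2.00 × 0.9405 = 1.881 d⁻¹.

k_a ≈ 1.88 d⁻¹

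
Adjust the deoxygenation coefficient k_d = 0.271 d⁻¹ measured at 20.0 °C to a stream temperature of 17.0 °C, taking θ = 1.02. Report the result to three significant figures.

k_d(T₂) = k_d(T₁) · θ^(T₂−T₁) = 0.271 × 1.02^(17.0−20.0)
= 0.271 × 1.02^-3.00 = 0.271 × 0.9423 = 0.2554 d⁻¹.

k_d ≈ 0.255 d⁻¹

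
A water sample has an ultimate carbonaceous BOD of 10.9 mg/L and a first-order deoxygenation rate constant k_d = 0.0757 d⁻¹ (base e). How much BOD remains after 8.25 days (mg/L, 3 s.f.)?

L_t = L₀ e^(−k_d t) = 10.9 × e^(−0.0757×8.25) = 10.9 × 0.5355 = 5.837 mg/L.

L ≈ 5.84 mg/L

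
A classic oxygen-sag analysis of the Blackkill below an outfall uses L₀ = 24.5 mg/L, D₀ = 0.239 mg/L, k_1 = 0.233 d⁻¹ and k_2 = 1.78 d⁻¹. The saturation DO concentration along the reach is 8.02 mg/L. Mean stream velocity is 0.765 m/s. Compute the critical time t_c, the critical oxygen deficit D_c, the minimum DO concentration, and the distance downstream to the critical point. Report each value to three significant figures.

With k_2/k_1 = 7.639 and 1 − D₀(k_2−k_1)/(k_1 L₀) = 0.9352,
t_c = ln(7.639 × 0.9352) / (1.78 − 0.233) = ln(7.145) / 1.547 = 1.966/1.547 = 1.271 d.
D_c = (k_1/k_2) L₀ e^(−k_1 t_c) = (0.233/1.78) × 24.5 × e^(−0.233×1.271) = 0.1309 × 24.5 × 0.7437 = 2.385 mg/L.
Minimum DO = C_s − D_c = 8.02 − 2.385 = 5.635 mg/L.
x_c = v t_c = 0.765 m/s × 1.271 d × 86400 s/d = 84010 m ≈ 84.0 km.

t_c ≈ 1.27 d; D_c ≈ 2.38 mg/L; min DO ≈ 5.64 mg/L; x_c ≈ 84.0 km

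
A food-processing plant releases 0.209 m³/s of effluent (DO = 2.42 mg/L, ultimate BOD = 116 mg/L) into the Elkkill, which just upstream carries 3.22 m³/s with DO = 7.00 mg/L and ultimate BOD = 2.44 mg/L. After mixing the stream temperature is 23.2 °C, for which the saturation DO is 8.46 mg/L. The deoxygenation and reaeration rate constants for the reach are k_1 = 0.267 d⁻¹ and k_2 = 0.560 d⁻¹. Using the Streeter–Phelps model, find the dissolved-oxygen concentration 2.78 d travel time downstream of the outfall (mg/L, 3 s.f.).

Mixed DO = (3.22×7.00 + 0.209×2.42)/(3.22+0.209) = 23.05/3.429 = 6.721 mg/L.
Mixed L₀ = (3.22×2.44 + 0.209×116)/(3.429) = 32.10/3.429 = 9.362 mg/L.
Initial deficit D₀ = C_s − DO₀ = 8.46 − 6.721 = 1.739 mg/L.
D(2.78) = [0.267×9.362/(0.560−0.267)](e^(−0.267×2.78) − e^(−0.560×2.78)) + 1.739 e^(−0.560×2.78)
= 8.531 × (0.4760 − 0.2108) + 1.739 × 0.2108 = 2.629 mg/L.
DO = 8.46 − 2.629 = 5.831 mg/L.

DO ≈ 5.83 mg/L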